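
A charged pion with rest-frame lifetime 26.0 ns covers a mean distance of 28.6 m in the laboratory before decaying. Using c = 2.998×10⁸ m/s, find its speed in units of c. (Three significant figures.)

Lab distance = (lab lifetime)·v = γτ·βc, so βγ = d/(cτ) = 28.60/(2.998×10⁸ × 2.600×10^-8) = 3.6691.
With βγ = 3.6691: γ² = 1 + (βγ)² = 14.4623, and β = (βγ)/γ = 3.6691/3.80293 = 0.965.

0.965c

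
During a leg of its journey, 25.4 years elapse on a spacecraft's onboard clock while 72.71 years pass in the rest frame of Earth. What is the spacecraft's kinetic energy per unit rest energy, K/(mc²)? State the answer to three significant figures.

γ = Δt/Δτ = 72.71/25.4 = 2.8626.
Since K = (γ−1)mc², K/(mc²) = 2.8626 − 1 = 1.86.

1.86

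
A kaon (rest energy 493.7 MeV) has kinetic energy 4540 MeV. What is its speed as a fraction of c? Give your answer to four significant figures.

γ = 1 + K/(mc²) = 1 + 4540/493.7 = 10.196.
β = √(1 − 1/γ²) = √(1 − 0.00961923) = √0.99038077 = 0.9952.

0.9952c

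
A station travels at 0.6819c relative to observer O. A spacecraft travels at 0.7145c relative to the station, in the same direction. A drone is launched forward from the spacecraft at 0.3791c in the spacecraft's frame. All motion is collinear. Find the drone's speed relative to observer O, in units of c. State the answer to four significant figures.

Apply u = (u'+v)/(1+u'v) twice. Drone in the station frame: (0.3791+0.7145)/(1+0.3791·0.7145) = 1.0936/1.27086695 = 0.86051c.
That velocity, transformed to the rest frame of observer O: (0.86051+0.6819)/(1+0.86051·0.6819) = 1.54241/1.586781769 = 0.97204c.

0.9720c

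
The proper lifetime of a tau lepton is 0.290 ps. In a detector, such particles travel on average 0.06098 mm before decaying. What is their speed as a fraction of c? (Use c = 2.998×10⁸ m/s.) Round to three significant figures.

Lab distance = (lab lifetime)·v = γτ·βc, so βγ = d/(cτ) = 6.098×10^-5/(2.998×10⁸ × 2.900×10^-13) = 0.70139.
With βγ = 0.70139: γ² = 1 + (βγ)² = 1.491948, and β = (βγ)/γ = 0.70139/1.22145 = 0.574.

0.574c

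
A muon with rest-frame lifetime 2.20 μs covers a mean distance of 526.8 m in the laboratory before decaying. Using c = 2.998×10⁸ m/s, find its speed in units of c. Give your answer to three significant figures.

0.624c

d = βγcτ ⇒ βγ = d/(cτ) = 526.8 m / (659.56 m) = 0.79871.
β = (βγ)/√(1+(βγ)²) = 0.79871/√1.637938 = 0.624.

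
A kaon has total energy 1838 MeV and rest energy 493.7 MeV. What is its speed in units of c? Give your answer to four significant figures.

0.9632c

γ = E/(mc²) = 1838/493.7 = 3.7229.
β = √(1 − 1/γ²) = √(1 − 0.0721502) = √0.9278498 = 0.9632.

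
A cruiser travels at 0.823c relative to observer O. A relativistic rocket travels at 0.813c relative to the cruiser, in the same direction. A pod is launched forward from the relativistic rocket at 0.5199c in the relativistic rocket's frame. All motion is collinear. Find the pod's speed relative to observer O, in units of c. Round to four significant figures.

Apply u = (u'+v)/(1+u'v) twice. Pod in the cruiser frame: (0.5199+0.813)/(1+0.5199·0.813) = 1.3329/1.4226787 = 0.93689c.
That velocity, transformed to the rest frame of observer O: (0.93689+0.823)/(1+0.93689·0.823) = 1.75989/1.77106047 = 0.99369c.

0.9937c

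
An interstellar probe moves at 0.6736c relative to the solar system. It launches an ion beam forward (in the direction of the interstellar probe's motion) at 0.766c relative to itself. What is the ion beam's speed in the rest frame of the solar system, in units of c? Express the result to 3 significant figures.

In units of c, u = (u' + v)/(1 + u'v) with u' = 0.766 and v = 0.6736.
Numerator: 0.766 + 0.6736 = 1.4396. Denominator: 1 + (0.766)(0.6736) = 1.5159776.
u = 1.4396/1.5159776 = 0.94962, so the speed is 0.950c.

0.950c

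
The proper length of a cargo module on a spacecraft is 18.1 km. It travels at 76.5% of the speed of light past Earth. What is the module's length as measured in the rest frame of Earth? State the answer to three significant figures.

γ = 1/√(1 − β²) = 1/√(1 − 0.585225) = 1/√0.414775 = 1/0.64403 = 1.5527.
Length contraction: L = L₀/γ = 18.1/1.5527 = 11.7 km.

11.7 km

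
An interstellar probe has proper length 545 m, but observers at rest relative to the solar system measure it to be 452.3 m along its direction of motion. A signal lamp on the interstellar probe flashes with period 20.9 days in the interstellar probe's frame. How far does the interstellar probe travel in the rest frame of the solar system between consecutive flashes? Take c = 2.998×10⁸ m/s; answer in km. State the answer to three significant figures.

From L = L₀/γ: γ = 545/452.3 = 1.20495.
β = √(1 − 1/γ²) = 0.5579. Lab-frame period = γτ = 1.20495×20.9 days = 25.183 days. Distance = βc × γτ = 0.5579 × 2.998×10⁸ m/s × 2175811.2 s = 3.6392×10^14 m = 3.64×10^11 km.

3.64×10^11 km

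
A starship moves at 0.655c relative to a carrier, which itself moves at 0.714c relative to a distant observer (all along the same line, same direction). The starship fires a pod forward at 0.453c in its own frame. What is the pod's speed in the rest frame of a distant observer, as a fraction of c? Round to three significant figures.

0.974c

Apply u = (u'+v)/(1+u'v) twice. Pod in the carrier frame: (0.453+0.655)/(1+0.453·0.655) = 1.108/1.296715 = 0.85447c.
That velocity, transformed to the rest frame of a distant observer: (0.85447+0.714)/(1+0.85447·0.714) = 1.56847/1.61009158 = 0.97415c.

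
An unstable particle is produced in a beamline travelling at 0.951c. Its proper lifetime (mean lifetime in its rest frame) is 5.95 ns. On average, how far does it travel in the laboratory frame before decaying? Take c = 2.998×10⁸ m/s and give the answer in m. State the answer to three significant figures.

5.49 m

γ = 1/√(1 − β²) = 1/√(1 − 0.904401) = 1/√0.095599 = 1/0.309191 = 3.2342.
Lab-frame lifetime: Δt = γτ = 3.2342 × 5.95 ns = 19.243 ns.
Distance: d = vΔt = 0.951 × 2.998×10⁸ m/s × 1.9243×10^-8 s = 5.49 m.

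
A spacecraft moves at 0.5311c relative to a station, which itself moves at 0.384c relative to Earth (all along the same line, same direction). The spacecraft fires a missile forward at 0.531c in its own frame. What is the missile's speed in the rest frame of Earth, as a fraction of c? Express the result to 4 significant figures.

0.9198c

Compose velocities in two stages. Stage 1 (into S'): u₁ = (0.531+0.5311)/(1+0.531×0.5311) = 0.82846.
Stage 2 (into S): u = (0.82846+0.384)/(1+0.82846×0.384) = 0.91983, so the speed is 0.9198c.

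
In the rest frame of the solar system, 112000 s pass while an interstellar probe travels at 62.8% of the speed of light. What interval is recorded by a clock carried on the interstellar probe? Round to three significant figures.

β² = 0.394384, so γ = 1/√0.605616 = 1.285.
The interstellar probe's clock runs slow as seen from the solar system, so Δτ = Δt/γ = 112000/1.285 = 87200 s.

87200 s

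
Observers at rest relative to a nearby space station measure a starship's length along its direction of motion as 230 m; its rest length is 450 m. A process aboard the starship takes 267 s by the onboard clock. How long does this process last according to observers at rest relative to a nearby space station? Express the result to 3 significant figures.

522 s

From L = L₀/γ: γ = 450/230 = 1.95652.
Δt = γΔτ = 1.95652 × 267 = 522 s.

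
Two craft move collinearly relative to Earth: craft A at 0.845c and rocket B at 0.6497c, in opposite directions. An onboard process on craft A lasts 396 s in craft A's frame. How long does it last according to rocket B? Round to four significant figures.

1509 s

Speed of craft A in rocket B's frame: u = (v_A + v_B)/(1 + v_A v_B/c²) = (0.845 + 0.6497)/(1 + 0.845×0.6497) = 1.4947/1.5489965 = 0.96495; |u| = 0.96495c.
γ for this relative speed: γ = 1/√(1 − 0.931129) = 3.8105.
Craft A's interval is proper; time dilation gives Δt_B = γΔτ = 3.8105 × 396 s = 1509 s.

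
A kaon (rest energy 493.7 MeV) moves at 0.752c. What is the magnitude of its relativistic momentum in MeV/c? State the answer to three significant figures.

563 MeV/c

With β = 0.752, γ = 1/√(1 − 0.752²) = 1/√0.434496 = 1.5171.
Momentum: p = γβ·mc = 1.5171 × 0.752 × 493.7 MeV/c = 563 MeV/c.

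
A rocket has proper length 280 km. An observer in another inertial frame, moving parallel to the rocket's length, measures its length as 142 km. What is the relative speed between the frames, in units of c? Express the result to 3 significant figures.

0.862c

Length contraction gives γ = L₀/L = 280/142 = 1.9718.
β = √(1 − 1/γ²) = √0.742798 = 0.862.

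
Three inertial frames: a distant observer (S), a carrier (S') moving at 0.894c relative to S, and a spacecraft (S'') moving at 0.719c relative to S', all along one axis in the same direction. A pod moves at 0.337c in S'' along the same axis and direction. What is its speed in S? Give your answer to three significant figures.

Compose velocities in two stages. Stage 1 (into S'): u₁ = (0.337+0.719)/(1+0.337×0.719) = 0.85003.
Stage 2 (into S): u = (0.85003+0.894)/(1+0.85003×0.894) = 0.99097, so the speed is 0.991c.

0.991c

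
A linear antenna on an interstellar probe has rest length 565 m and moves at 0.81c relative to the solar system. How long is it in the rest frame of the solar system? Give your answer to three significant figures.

331 m

With β = 0.81, γ = 1/√(1 − 0.81²) = 1/√0.3439 = 1.7052.
Length contraction: L = L₀/γ = 565/1.7052 = 331 m.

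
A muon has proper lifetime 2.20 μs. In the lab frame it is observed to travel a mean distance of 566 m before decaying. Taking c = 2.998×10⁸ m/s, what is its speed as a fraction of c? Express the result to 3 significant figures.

d = βγcτ ⇒ βγ = d/(cτ) = 566.0 m / (659.56 m) = 0.85815.
β = (βγ)/√(1+(βγ)²) = 0.85815/√1.736421 = 0.651.

0.651c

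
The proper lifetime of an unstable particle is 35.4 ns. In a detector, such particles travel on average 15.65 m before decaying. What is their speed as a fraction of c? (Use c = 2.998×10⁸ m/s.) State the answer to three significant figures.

0.828c

d = βγcτ ⇒ βγ = d/(cτ) = 15.65 m / (10.61292 m) = 1.4746.
β = (βγ)/√(1+(βγ)²) = 1.4746/√3.17445 = 0.828.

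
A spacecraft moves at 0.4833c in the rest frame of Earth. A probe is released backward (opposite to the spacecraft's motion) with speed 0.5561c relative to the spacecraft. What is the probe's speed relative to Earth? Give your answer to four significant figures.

0.09956c

Relativistic velocity addition: u = (u' + v)/(1 + u'v/c²), with u' = −0.5561c and v = 0.4833c.
Numerator: −0.5561 + 0.4833 = −0.0728. Denominator: 1 + (−0.5561)(0.4833) = 0.73123687.
u = −0.0728/0.73123687 = −0.099557, so the speed is 0.09956c.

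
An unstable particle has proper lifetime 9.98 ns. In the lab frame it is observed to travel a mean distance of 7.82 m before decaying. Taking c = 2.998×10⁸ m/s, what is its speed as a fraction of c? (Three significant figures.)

Lab distance = (lab lifetime)·v = γτ·βc, so βγ = d/(cτ) = 7.820/(2.998×10⁸ × 9.980×10^-9) = 2.6136.
With βγ = 2.6136: γ² = 1 + (βγ)² = 7.8309, and β = (βγ)/γ = 2.6136/2.79837 = 0.934.

0.934c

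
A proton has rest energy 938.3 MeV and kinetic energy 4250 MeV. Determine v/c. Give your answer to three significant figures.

γ = 1 + K/(mc²) = 1 + 4250/938.3 = 5.5295.
β = √(1 − 1/γ²) = √(1 − 0.0327061) = √0.9672939 = 0.984.

0.984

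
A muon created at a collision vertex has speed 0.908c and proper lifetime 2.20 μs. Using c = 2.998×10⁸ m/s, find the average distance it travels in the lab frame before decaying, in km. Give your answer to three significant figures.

1.43 km

Lorentz factor: γ = (1 − 0.824464)^(−1/2) = 2.3868.
Lab-frame lifetime: Δt = γτ = 2.3868 × 2.20 μs = 5.251 μs.
Distance: d = vΔt = 0.908 × 2.998×10⁸ m/s × 5.2510×10^-6 s = 1430 m = 1.43 km.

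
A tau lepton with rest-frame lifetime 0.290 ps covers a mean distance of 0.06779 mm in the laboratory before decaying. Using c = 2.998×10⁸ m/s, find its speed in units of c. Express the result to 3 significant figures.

Lab distance = (lab lifetime)·v = γτ·βc, so βγ = d/(cτ) = 6.779×10^-5/(2.998×10⁸ × 2.900×10^-13) = 0.77972.
With βγ = 0.77972: γ² = 1 + (βγ)² = 1.607963, and β = (βγ)/γ = 0.77972/1.26805 = 0.615.

0.615c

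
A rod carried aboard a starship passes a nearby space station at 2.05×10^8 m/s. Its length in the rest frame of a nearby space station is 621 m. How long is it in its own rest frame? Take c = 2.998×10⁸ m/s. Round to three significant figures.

β = v/c = (2.05×10^8 m/s)/(2.998×10⁸ m/s) = 0.683789.
γ = 1/√(1 − β²) = 1/√(1 − 0.4675674) = 1/√0.5324326 = 1/0.72968 = 1.3705.
Proper length: L₀ = γ·L = 1.3705 × 621 = 851 m.

851 m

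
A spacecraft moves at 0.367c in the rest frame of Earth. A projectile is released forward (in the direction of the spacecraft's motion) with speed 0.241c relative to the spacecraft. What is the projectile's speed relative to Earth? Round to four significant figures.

0.5586c

In units of c, u = (u' + v)/(1 + u'v) with u' = 0.241 and v = 0.367.
Numerator: 0.241 + 0.367 = 0.608. Denominator: 1 + (0.241)(0.367) = 1.088447.
u = 0.608/1.088447 = 0.55859, so the speed is 0.5586c.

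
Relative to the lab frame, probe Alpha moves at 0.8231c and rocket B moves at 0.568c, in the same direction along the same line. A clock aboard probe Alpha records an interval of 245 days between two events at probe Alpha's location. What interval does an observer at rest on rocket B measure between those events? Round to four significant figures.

279.1 days

Speed of probe Alpha in rocket B's frame: u = (v_A − v_B)/(1 − v_A v_B/c²) = (0.8231 − 0.568)/(1 − 0.8231×0.568) = 0.2551/0.5324792 = 0.47908; |u| = 0.47908c.
γ for this relative speed: γ = 1/√(1 − 0.229518) = 1.1392.
Probe Alpha's interval is proper; time dilation gives Δt_B = γΔτ = 1.1392 × 245 days = 279.1 days.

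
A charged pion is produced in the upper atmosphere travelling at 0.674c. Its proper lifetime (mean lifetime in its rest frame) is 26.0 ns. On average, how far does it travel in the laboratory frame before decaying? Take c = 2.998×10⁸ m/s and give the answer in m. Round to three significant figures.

γ = 1/√(1 − β²) = 1/√(1 − 0.454276) = 1/√0.545724 = 1/0.738731 = 1.3537.
Lab-frame lifetime: Δt = γτ = 1.3537 × 26.0 ns = 35.196 ns.
Distance: d = vΔt = 0.674 × 2.998×10⁸ m/s × 3.5196×10^-8 s = 7.11 m.

7.11 m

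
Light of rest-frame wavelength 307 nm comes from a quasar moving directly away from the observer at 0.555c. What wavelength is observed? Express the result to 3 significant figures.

Relativistic Doppler for wavelength: λ_obs = λ_src · √((1+β)/(1−β)).
With β = 0.555: factor = √(1.555/0.445) = 1.8693.
λ_obs = 307 × 1.8693 = 574 nm.

574 nm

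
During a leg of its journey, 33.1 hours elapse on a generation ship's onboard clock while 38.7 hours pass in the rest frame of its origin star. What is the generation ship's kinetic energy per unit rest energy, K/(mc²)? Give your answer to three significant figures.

0.169

γ = Δt/Δτ = 38.7/33.1 = 1.16918.
Since K = (γ−1)mc², K/(mc²) = 1.16918 − 1 = 0.169.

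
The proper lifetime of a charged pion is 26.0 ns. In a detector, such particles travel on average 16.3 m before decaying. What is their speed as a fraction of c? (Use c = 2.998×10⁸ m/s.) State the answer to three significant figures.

Let x = d/(cτ) = 16.30 m / (2.998×10⁸ m/s × 2.600×10^-8 s) = 2.0911. Since d = βγcτ, x = βγ = β/√(1−β²).
Solving: β² = x²/(1+x²) = 4.3727/5.3727 = 0.813874, so β = 0.902.

0.902c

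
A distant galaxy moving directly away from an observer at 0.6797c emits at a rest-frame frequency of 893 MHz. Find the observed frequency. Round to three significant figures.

Relativistic Doppler (source moving away): f_obs = f_src · √((1−β)/(1+β)).
With β = 0.6797: factor = √(0.3203/1.6797) = 0.43668.
f_obs = 893 × 0.43668 = 390 MHz.

390 MHz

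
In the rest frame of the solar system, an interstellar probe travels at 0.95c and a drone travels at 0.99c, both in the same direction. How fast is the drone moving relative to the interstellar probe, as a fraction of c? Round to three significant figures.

Transform to the interstellar probe's frame: u' = (u − v)/(1 − uv/c²).
u' = (0.99 − 0.95)/(1 − 0.99×0.95) = 0.04/0.0595 = 0.67227.
Speed in the interstellar probe's frame: 0.672c (in the same direction).

0.672c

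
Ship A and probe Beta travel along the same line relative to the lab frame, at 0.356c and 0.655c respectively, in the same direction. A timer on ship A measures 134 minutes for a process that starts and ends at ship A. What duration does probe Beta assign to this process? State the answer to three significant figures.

Speed of ship A in probe Beta's frame: u = (v_A − v_B)/(1 − v_A v_B/c²) = (0.356 − 0.655)/(1 − 0.356×0.655) = −0.299/0.76682 = −0.38992; |u| = 0.38992c.
At |u| = 0.38992c, γ = (1 − 0.152038)^(−1/2) = 1.086.
The clock on ship A records proper time, so probe Beta measures Δt = γΔτ = 1.086 × 134 = 146 minutes.

146 minutes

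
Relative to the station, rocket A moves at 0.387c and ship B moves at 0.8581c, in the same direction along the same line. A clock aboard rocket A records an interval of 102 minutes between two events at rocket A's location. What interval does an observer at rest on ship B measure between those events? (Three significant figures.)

144 minutes

Speed of rocket A in ship B's frame: u = (v_A − v_B)/(1 − v_A v_B/c²) = (0.387 − 0.8581)/(1 − 0.387×0.8581) = −0.4711/0.6679153 = −0.70533; |u| = 0.70533c.
At |u| = 0.70533c, γ = (1 − 0.49749)^(−1/2) = 1.4107.
Rocket A's interval is proper; time dilation gives Δt_B = γΔτ = 1.4107 × 102 minutes = 144 minutes.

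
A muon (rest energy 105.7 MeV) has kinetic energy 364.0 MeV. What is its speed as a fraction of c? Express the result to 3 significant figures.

0.974c

K = (γ−1)mc², so γ = 1 + 364.0/105.7 = 4.4437.
Then v/c = √(1 − γ⁻²) = √(1 − 0.050642) = √0.949358 = 0.974.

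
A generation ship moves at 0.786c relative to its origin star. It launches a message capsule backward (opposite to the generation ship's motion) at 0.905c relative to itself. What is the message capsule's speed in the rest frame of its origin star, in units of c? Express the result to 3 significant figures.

0.412c

In units of c, u = (u' + v)/(1 + u'v) with u' = −0.905 and v = 0.786.
Numerator: −0.905 + 0.786 = −0.119. Denominator: 1 + (−0.905)(0.786) = 0.28867.
u = −0.119/0.28867 = −0.41224, so the speed is 0.412c.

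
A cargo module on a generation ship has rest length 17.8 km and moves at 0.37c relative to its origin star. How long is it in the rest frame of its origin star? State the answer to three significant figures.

16.5 km

Lorentz factor: γ = (1 − 0.1369)^(−1/2) = 1.0764.
Along the direction of motion the measured length is L₀/γ = 17.8/1.0764 = 16.5 km.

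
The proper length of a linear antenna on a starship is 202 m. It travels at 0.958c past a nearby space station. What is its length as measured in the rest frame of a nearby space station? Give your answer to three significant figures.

β² = 0.917764, so γ = 1/√0.082236 = 3.4871.
Length contraction: L = L₀/γ = 202/3.4871 = 57.9 m.

57.9 m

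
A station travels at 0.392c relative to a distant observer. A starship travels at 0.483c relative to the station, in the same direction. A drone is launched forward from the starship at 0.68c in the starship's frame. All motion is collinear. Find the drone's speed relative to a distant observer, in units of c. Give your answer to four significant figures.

Compose velocities in two stages. Stage 1 (into S'): u₁ = (0.68+0.483)/(1+0.68×0.483) = 0.87546.
Stage 2 (into S): u = (0.87546+0.392)/(1+0.87546×0.392) = 0.94363, so the speed is 0.9436c.

0.9436c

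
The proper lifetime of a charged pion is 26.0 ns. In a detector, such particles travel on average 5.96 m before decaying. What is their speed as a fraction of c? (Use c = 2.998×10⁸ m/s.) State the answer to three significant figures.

Let x = d/(cτ) = 5.960 m / (2.998×10⁸ m/s × 2.600×10^-8 s) = 0.76461. Since d = βγcτ, x = βγ = β/√(1−β²).
Solving: β² = x²/(1+x²) = 0.584628/1.584628 = 0.368937, so β = 0.607.

0.607c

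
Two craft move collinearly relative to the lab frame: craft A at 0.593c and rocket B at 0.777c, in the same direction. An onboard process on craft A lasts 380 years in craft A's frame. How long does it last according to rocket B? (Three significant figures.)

Speed of craft A in rocket B's frame: u = (v_A − v_B)/(1 − v_A v_B/c²) = (0.593 − 0.777)/(1 − 0.593×0.777) = −0.184/0.539239 = −0.34122; |u| = 0.34122c.
γ for this relative speed: γ = 1/√(1 − 0.116431) = 1.0638.
Craft A's interval is proper; time dilation gives Δt_B = γΔτ = 1.0638 × 380 years = 404 years.

404 years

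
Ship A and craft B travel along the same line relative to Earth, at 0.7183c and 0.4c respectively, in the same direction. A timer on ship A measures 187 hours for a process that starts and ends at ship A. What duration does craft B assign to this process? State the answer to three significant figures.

209 hours

Transform ship A's velocity into craft B's frame: (0.7183 − 0.4)/(1 − 0.7183·0.4) = 0.3183/0.71268, so the relative speed is 0.44662c.
γ for this relative speed: γ = 1/√(1 − 0.199469) = 1.1177.
The clock on ship A records proper time, so craft B measures Δt = γΔτ = 1.1177 × 187 = 209 hours.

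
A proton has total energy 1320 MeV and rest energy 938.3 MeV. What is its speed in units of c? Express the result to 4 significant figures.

0.7034c

γ = E/(mc²) = 1320/938.3 = 1.4068.
β = √(1 − 1/γ²) = √(1 − 0.505284) = √0.494716 = 0.7034.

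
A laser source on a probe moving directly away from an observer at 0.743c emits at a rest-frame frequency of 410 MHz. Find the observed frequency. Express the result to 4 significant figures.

157.4 MHz

Relativistic Doppler (source moving away): f_obs = f_src · √((1−β)/(1+β)).
With β = 0.743: factor = √(0.257/1.743) = 0.38399.
f_obs = 410 × 0.38399 = 157.4 MHz.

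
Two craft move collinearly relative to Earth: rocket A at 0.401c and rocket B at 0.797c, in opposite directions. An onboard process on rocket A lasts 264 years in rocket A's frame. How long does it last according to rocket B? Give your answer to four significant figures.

629.6 years

Speed of rocket A in rocket B's frame: u = (v_A + v_B)/(1 + v_A v_B/c²) = (0.401 + 0.797)/(1 + 0.401×0.797) = 1.198/1.319597 = 0.90785; |u| = 0.90785c.
γ for this relative speed: γ = 1/√(1 − 0.824192) = 2.385.
The clock on rocket A records proper time, so rocket B measures Δt = γΔτ = 2.385 × 264 = 629.6 years.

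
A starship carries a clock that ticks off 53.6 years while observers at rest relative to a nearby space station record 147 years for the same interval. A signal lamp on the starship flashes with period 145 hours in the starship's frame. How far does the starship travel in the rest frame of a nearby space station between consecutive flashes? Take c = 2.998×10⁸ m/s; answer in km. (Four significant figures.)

γ = Δt/Δτ = 147/53.6 = 2.74254.
β = √(1 − 1/γ²) = 0.93115. Lab-frame period = γτ = 2.74254×145 hours = 397.67 hours. Distance = βc × γτ = 0.93115 × 2.998×10⁸ m/s × 1431612 s = 3.9965×10^14 m = 3.996×10^11 km.

3.996×10^11 km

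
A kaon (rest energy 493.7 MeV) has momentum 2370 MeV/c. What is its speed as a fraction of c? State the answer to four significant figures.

0.9790c

βγ = pc/(mc²) = 2370/493.7 = 4.8005.
Since γ² = 1 + (βγ)² = 24.0448, γ = √24.0448 = 4.90355, and β = (βγ)/γ = 4.8005/4.90355 = 0.9790.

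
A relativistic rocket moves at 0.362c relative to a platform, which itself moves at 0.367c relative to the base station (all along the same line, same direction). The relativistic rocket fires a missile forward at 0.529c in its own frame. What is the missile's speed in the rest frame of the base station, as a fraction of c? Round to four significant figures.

0.8747c

Apply u = (u'+v)/(1+u'v) twice. Missile in the platform frame: (0.529+0.362)/(1+0.529·0.362) = 0.891/1.191498 = 0.7478c.
That velocity, transformed to the rest frame of the base station: (0.7478+0.367)/(1+0.7478·0.367) = 1.1148/1.2744426 = 0.87474c.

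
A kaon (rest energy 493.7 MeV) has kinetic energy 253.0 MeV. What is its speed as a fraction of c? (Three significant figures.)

0.750c

γ = 1 + K/(mc²) = 1 + 253.0/493.7 = 1.5125.
β = √(1 − 1/γ²) = √(1 − 0.437129) = √0.562871 = 0.750.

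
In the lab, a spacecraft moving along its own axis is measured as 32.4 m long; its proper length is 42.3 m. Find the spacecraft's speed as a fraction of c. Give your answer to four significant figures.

Length contraction gives γ = L₀/L = 42.3/32.4 = 1.3056.
β = √(1 − 1/γ²) = √0.413349 = 0.6429.

0.6429c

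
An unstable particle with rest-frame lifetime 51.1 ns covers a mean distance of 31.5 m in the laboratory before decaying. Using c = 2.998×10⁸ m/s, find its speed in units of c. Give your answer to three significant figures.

Let x = d/(cτ) = 31.50 m / (2.998×10⁸ m/s × 5.110×10^-8 s) = 2.0562. Since d = βγcτ, x = βγ = β/√(1−β²).
Solving: β² = x²/(1+x²) = 4.22796/5.22796 = 0.808721, so β = 0.899.

0.899c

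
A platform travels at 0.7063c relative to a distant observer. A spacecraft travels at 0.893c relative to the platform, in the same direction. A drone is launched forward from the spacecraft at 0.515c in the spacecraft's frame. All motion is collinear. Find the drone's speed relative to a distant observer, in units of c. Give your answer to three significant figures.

Compose velocities in two stages. Stage 1 (into S'): u₁ = (0.515+0.893)/(1+0.515×0.893) = 0.96445.
Stage 2 (into S): u = (0.96445+0.7063)/(1+0.96445×0.7063) = 0.99379, so the speed is 0.994c.

0.994c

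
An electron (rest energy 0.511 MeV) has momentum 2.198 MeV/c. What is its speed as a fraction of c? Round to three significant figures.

0.974c

βγ = pc/(mc²) = 2.198/0.511 = 4.3014.
Since γ² = 1 + (βγ)² = 19.502, γ = √19.502 = 4.41611, and β = (βγ)/γ = 4.3014/4.41611 = 0.974.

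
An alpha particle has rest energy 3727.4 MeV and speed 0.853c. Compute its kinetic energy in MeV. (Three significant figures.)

Lorentz factor: γ = (1 − 0.727609)^(−1/2) = 1.91604.
Kinetic energy: K = (γ − 1)mc² = (1.91604 − 1) × 3727.4 MeV = 0.91604 × 3727.4 = 3410 MeV.

3410 MeV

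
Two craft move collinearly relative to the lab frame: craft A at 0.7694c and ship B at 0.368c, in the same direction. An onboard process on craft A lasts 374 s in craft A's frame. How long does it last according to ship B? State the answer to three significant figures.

The velocity of craft A relative to ship B is (0.7694 − 0.368)c / (1 − 0.7694×0.368) = 0.55994c; relative speed 0.55994c.
At |u| = 0.55994c, γ = (1 − 0.313533)^(−1/2) = 1.207.
The clock on craft A records proper time, so ship B measures Δt = γΔτ = 1.207 × 374 = 451 s.

451 s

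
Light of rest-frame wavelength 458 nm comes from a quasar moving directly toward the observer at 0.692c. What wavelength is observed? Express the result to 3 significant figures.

Relativistic Doppler for wavelength: λ_obs = λ_src · √((1−β)/(1+β)).
With β = 0.692: factor = √(0.308/1.692) = 0.42665.
λ_obs = 458 × 0.42665 = 195 nm.

195 nm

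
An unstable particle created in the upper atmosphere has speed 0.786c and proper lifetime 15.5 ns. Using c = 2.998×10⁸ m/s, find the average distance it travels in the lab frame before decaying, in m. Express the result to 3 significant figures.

5.91 m

γ = 1/√(1 − β²) = 1/√(1 − 0.617796) = 1/√0.382204 = 1/0.618226 = 1.6175.
Lab-frame lifetime: Δt = γτ = 1.6175 × 15.5 ns = 25.071 ns.
Distance: d = vΔt = 0.786 × 2.998×10⁸ m/s × 2.5071×10^-8 s = 5.91 m.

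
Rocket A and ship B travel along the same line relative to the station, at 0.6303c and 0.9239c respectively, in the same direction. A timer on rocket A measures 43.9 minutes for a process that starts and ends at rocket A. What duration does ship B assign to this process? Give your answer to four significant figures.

61.72 minutes

Transform rocket A's velocity into ship B's frame: (0.6303 − 0.9239)/(1 − 0.6303·0.9239) = −0.2936/0.41766583, so the relative speed is 0.70295c.
At |u| = 0.70295c, γ = (1 − 0.494139)^(−1/2) = 1.406.
The clock on rocket A records proper time, so ship B measures Δt = γΔτ = 1.406 × 43.9 = 61.72 minutes.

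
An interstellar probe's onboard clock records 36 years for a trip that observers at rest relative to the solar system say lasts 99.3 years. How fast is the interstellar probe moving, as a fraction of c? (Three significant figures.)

γ = Δt/Δτ = 99.3/36 = 2.7583.
β = √(1 − 1/γ²) = √(1 − 0.131437) = √0.868563 = 0.932.

0.932c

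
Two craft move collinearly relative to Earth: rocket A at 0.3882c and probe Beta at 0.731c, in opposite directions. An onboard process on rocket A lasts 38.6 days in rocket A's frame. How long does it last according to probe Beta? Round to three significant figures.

78.8 days

Speed of rocket A in probe Beta's frame: u = (v_A + v_B)/(1 + v_A v_B/c²) = (0.3882 + 0.731)/(1 + 0.3882×0.731) = 1.1192/1.2837742 = 0.8718; |u| = 0.8718c.
At |u| = 0.8718c, γ = (1 − 0.760035)^(−1/2) = 2.0414.
The clock on rocket A records proper time, so probe Beta measures Δt = γΔτ = 2.0414 × 38.6 = 78.8 days.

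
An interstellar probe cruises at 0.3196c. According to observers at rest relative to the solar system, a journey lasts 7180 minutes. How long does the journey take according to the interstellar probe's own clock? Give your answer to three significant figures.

6800 minutes

γ = 1/√(1 − β²) = 1/√(1 − 0.10214416) = 1/√0.89785584 = 1.0554.
The moving clock records proper time: Δτ = Δt/γ = 7180/1.0554 = 6800 minutes.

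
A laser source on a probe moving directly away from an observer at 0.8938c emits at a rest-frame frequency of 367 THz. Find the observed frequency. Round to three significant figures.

86.9 THz

Relativistic Doppler (source moving away): f_obs = f_src · √((1−β)/(1+β)).
With β = 0.8938: factor = √(0.1062/1.8938) = 0.23681.
f_obs = 367 × 0.23681 = 86.9 THz.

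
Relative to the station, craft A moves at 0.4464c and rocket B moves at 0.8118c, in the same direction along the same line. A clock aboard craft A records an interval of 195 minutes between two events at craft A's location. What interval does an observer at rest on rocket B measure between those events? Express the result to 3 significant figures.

238 minutes

Transform craft A's velocity into rocket B's frame: (0.4464 − 0.8118)/(1 − 0.4464·0.8118) = −0.3654/0.63761248, so the relative speed is 0.57308c.
γ for this relative speed: γ = 1/√(1 − 0.328421) = 1.2203.
The clock on craft A records proper time, so rocket B measures Δt = γΔτ = 1.2203 × 195 = 238 minutes.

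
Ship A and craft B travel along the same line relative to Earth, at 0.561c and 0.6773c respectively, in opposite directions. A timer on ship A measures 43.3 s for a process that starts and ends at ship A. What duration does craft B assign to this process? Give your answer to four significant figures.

Transform ship A's velocity into craft B's frame: (0.561 + 0.6773)/(1 + 0.561·0.6773) = 1.2383/1.3799653, so the relative speed is 0.89734c.
γ for this relative speed: γ = 1/√(1 − 0.805219) = 2.2658.
The clock on ship A records proper time, so craft B measures Δt = γΔτ = 2.2658 × 43.3 = 98.11 s.

98.11 s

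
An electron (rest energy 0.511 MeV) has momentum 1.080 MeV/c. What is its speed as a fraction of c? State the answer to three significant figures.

0.904c

pc/(mc²) = 1.080/0.511 = 2.1135 = βγ = β/√(1−β²).
So β² = x²/(1 + x²) with x = 2.1135: x² = 4.46688, β² = 4.46688/5.46688 = 0.81708, β = 0.904.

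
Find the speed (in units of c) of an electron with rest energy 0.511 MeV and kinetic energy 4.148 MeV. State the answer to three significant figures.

0.994c

K = (γ−1)mc², so γ = 1 + 4.148/0.511 = 9.1174.
Then v/c = √(1 − γ⁻²) = √(1 − 0.0120298) = √0.9879702 = 0.994.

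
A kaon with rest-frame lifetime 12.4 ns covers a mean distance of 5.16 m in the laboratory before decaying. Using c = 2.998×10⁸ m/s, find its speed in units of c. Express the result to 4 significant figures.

Lab distance = (lab lifetime)·v = γτ·βc, so βγ = d/(cτ) = 5.160/(2.998×10⁸ × 1.240×10^-8) = 1.388.
With βγ = 1.388: γ² = 1 + (βγ)² = 2.92654, and β = (βγ)/γ = 1.388/1.71071 = 0.8114.

0.8114c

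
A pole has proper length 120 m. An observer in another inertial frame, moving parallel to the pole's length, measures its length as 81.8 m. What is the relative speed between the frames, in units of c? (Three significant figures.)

Length contraction gives γ = L₀/L = 120/81.8 = 1.467.
β = √(1 − 1/γ²) = √0.535335 = 0.732.

0.732c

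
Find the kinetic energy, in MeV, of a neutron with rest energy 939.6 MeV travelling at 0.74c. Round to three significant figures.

457 MeV

β² = 0.5476, so γ = 1/√0.4524 = 1.48675.
Kinetic energy: K = (γ − 1)mc² = (1.48675 − 1) × 939.6 MeV = 0.48675 × 939.6 = 457 MeV.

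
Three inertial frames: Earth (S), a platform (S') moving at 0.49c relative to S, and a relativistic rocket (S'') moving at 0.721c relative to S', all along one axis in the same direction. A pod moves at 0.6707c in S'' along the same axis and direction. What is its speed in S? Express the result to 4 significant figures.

0.9784c

Compose velocities in two stages. Stage 1 (into S'): u₁ = (0.6707+0.721)/(1+0.6707×0.721) = 0.93807.
Stage 2 (into S): u = (0.93807+0.49)/(1+0.93807×0.49) = 0.97836, so the speed is 0.9784c.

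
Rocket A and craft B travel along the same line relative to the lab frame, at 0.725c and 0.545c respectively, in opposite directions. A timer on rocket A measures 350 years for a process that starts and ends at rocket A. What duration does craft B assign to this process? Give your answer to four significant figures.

Transform rocket A's velocity into craft B's frame: (0.725 + 0.545)/(1 + 0.725·0.545) = 1.27/1.395125, so the relative speed is 0.91031c.
γ for this relative speed: γ = 1/√(1 − 0.828664) = 2.4159.
The clock on rocket A records proper time, so craft B measures Δt = γΔτ = 2.4159 × 350 = 845.6 years.

845.6 years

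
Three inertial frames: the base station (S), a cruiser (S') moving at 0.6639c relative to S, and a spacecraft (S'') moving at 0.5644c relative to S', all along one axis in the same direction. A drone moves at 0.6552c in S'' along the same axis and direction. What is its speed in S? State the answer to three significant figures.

Apply u = (u'+v)/(1+u'v) twice. Drone in the cruiser frame: (0.6552+0.5644)/(1+0.6552·0.5644) = 1.2196/1.36979488 = 0.89035c.
That velocity, transformed to the rest frame of the base station: (0.89035+0.6639)/(1+0.89035·0.6639) = 1.55425/1.591103365 = 0.97684c.

0.977c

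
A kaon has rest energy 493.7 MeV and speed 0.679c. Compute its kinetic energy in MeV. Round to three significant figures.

γ = 1/√(1 − β²) = 1/√(1 − 0.461041) = 1/√0.538959 = 1.36214.
Kinetic energy: K = (γ − 1)mc² = (1.36214 − 1) × 493.7 MeV = 0.36214 × 493.7 = 179 MeV.

179 MeV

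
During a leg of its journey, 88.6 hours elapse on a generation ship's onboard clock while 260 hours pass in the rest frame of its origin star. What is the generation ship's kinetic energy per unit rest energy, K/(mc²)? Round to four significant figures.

γ = Δt/Δτ = 260/88.6 = 2.93454.
Since K = (γ−1)mc², K/(mc²) = 2.93454 − 1 = 1.935.

1.935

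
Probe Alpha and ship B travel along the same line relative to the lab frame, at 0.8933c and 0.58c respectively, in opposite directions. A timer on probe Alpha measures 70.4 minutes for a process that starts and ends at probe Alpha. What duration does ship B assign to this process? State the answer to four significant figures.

The velocity of probe Alpha relative to ship B is (0.8933 + 0.58)c / (1 + 0.8933×0.58) = 0.97048c; relative speed 0.97048c.
γ for this relative speed: γ = 1/√(1 − 0.941831) = 4.1462.
The clock on probe Alpha records proper time, so ship B measures Δt = γΔτ = 4.1462 × 70.4 = 291.9 minutes.

291.9 minutes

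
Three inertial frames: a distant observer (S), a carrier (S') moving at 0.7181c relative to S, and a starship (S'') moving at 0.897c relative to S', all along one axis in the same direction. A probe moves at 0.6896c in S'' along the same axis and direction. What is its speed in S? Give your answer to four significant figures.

0.9967c

Compose velocities in two stages. Stage 1 (into S'): u₁ = (0.6896+0.897)/(1+0.6896×0.897) = 0.98025.
Stage 2 (into S): u = (0.98025+0.7181)/(1+0.98025×0.7181) = 0.99673, so the speed is 0.9967c.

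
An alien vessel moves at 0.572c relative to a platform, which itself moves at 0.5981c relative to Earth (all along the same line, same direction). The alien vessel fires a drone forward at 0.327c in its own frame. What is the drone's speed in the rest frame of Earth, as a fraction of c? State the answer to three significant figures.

0.933c

First combine the drone and alien vessel (S''→S'): u₁ = (0.327 + 0.572)/(1 + 0.327×0.572) = 0.899/1.187044 = 0.75734.
Then combine with the platform (S'→S): u = (0.75734 + 0.5981)/(1 + 0.75734×0.5981) = 1.35544/1.452965054 = 0.93288.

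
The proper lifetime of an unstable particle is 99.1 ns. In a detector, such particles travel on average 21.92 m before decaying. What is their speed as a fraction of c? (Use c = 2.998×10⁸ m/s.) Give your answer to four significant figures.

d = βγcτ ⇒ βγ = d/(cτ) = 21.92 m / (29.71018 m) = 0.73779.
β = (βγ)/√(1+(βγ)²) = 0.73779/√1.544334 = 0.5937.

0.5937c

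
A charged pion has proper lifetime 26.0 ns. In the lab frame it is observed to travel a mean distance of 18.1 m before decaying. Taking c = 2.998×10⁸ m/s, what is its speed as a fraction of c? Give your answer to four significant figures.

0.9185c

d = βγcτ ⇒ βγ = d/(cτ) = 18.10 m / (7.7948 m) = 2.3221.
β = (βγ)/√(1+(βγ)²) = 2.3221/√6.39215 = 0.9185.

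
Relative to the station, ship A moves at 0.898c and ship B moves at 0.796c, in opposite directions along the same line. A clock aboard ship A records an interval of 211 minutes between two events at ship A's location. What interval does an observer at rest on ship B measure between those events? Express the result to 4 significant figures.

1359 minutes

Speed of ship A in ship B's frame: u = (v_A + v_B)/(1 + v_A v_B/c²) = (0.898 + 0.796)/(1 + 0.898×0.796) = 1.694/1.714808 = 0.98787; |u| = 0.98787c.
At |u| = 0.98787c, γ = (1 − 0.975887)^(−1/2) = 6.4398.
Ship A's interval is proper; time dilation gives Δt_B = γΔτ = 6.4398 × 211 minutes = 1359 minutes.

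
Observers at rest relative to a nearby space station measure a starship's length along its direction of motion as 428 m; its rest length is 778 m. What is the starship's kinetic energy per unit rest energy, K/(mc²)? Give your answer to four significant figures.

0.8178

From L = L₀/γ: γ = 778/428 = 1.81776.
Since K = (γ−1)mc², K/(mc²) = 1.81776 − 1 = 0.8178.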